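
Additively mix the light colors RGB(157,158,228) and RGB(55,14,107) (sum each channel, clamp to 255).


Additive: each channel = min(255, C₁+C₂)
R: 157+55 = 212 → 212
G: 158+14 = 172 → 172
B: 228+107 = 335 → 255
= RGB(212, 172, 255)


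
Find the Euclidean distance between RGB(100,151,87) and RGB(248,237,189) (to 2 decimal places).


d = √[(R₁-R₂)² + (G₁-G₂)² + (B₁-B₂)²]
d = √[(100-248)² + (151-237)² + (87-189)²]
d = √[21904 + 7396 + 10404]
d = √39704
d ≈ 199.26


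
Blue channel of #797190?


Color: #797190
R = 79 = 121
G = 71 = 113
B = 90 = 144
Blue = 144


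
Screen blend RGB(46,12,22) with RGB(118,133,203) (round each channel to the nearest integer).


Screen: C = 255 - (255-A)×(255-B)/255, rounded to nearest integer
R: 255 - (255-46)×(255-118)/255 = 255 - 28633/255 ≈ 255 - 112.286 = 142.714 → 143
G: 255 - (255-12)×(255-133)/255 = 255 - 29646/255 ≈ 255 - 116.259 = 138.741 → 139
B: 255 - (255-22)×(255-203)/255 = 255 - 12116/255 ≈ 255 - 47.514 = 207.486 → 207
= RGB(143, 139, 207)


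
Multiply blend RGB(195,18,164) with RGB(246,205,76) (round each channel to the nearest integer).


Multiply: C = A×B/255, rounded to nearest integer
R: 195×246/255 = 47970/255 ≈ 188.118 → 188
G: 18×205/255 = 3690/255 ≈ 14.471 → 14
B: 164×76/255 = 12464/255 ≈ 48.878 → 49
= RGB(188, 14, 49)


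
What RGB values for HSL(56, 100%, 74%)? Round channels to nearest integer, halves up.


H=56°, S=1.00, L=0.74
C = (1-|2L-1|)×S = (1-|0.48|)×1.00 = 0.52
H' = H/60 = 56/60 ≈ 0.9333; X = C×(1-|H' mod 2 - 1|) ≈ 0.4853
m = L - C/2 = 0.74 - 0.26 = 0.48
Sector ⌊H'⌋ = 0 → (R',G',B') = (0.52, ≈0.4853, 0.0)
RGB = ((R'+m)×255, (G'+m)×255, (B'+m)×255) = (255.0, 246.16, 122.4)
Round half up → RGB(255, 246, 122)


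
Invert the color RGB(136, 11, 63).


Invert: (255-R, 255-G, 255-B)
R: 255-136 = 119
G: 255-11 = 244
B: 255-63 = 192
= RGB(119, 244, 192)


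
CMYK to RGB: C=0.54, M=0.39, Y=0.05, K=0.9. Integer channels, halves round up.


R = 255 × (1-C) × (1-K) = 255 × 0.46 × 0.10 = 11.73 → 12
G = 255 × (1-M) × (1-K) = 255 × 0.61 × 0.10 = 15.555 → 16
B = 255 × (1-Y) × (1-K) = 255 × 0.95 × 0.10 = 24.225 → 24
= RGB(12, 16, 24)


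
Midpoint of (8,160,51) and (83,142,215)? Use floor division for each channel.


Midpoint: each channel = ⌊(C₁+C₂)/2⌋
R: ⌊(8+83)/2⌋ = 45
G: ⌊(160+142)/2⌋ = 151
B: ⌊(51+215)/2⌋ = 133
= RGB(45, 151, 133)


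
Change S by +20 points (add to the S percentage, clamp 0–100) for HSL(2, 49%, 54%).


Original S = 49%
Adjustment = +20 percentage points
New S = 49 + (20) = 69
Clamp to [0, 100] → 69
= HSL(2°, 69%, 54%)


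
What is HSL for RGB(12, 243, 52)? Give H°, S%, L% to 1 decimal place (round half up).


Normalize: R'=12/255≈0.0471, G'=243/255≈0.9529, B'=52/255≈0.2039
Max=243/255, Min=12/255, Δ=Max-Min=231/255
L = (Max+Min)/2 = (243+12)/510 = 255/510 = 0.5 → L = 50.0%
L ≤ 0.5 → S = Δ/(Max+Min) = 231/(243+12) = 231/255 = 0.90588… → S = 90.6%
(the 1/255 factors cancel in S and H, so raw channel differences can be used)
Max is G' → H = 60 × ((B-R)/Δ + 2) = 60 × ((52-12)/231 + 2)
  40/231 + 2 = 0.1731… + 2 = 2.1731…
  H = 60 × 2.1731… = 130.389…° → H = 130.4°
= HSL(130.4°, 90.6%, 50.0%)


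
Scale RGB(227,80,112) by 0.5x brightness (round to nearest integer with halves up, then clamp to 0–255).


Multiply each channel by 0.5, round half up, clamp to [0, 255]
R: 227×0.5 = 113.5 → round → 114
G: 80×0.5 = 40
B: 112×0.5 = 56
= RGB(114, 40, 56)


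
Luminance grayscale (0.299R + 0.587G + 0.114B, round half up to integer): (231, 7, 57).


Gray = 0.299×R + 0.587×G + 0.114×B
Gray = 0.299×231 + 0.587×7 + 0.114×57
Gray = 69.069 + 4.109 + 6.498
Gray = 79.676 → round half up → 80
Gray = 80


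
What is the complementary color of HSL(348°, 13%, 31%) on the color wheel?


Complement = opposite side of color wheel = hue + 180°
H' = (348 + 180) mod 360 = 168°
S and L unchanged.
= HSL(168°, 13%, 31%)


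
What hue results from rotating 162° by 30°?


New hue = (H + rotation) mod 360
New hue = (162 + 30) mod 360
= 192 mod 360
= 192°


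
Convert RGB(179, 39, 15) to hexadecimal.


R = 179 → B3 (hex)
G = 39 → 27 (hex)
B = 15 → 0F (hex)
Hex = #B3270F


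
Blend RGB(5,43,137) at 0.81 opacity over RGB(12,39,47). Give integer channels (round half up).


C = α×F + (1-α)×B, with 1-α = 0.19
R: 0.81×5 + 0.19×12 = 4.05 + 2.28 = 6.33 → 6
G: 0.81×43 + 0.19×39 = 34.83 + 7.41 = 42.24 → 42
B: 0.81×137 + 0.19×47 = 110.97 + 8.93 = 119.90 → 120
= RGB(6, 42, 120)


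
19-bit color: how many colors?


Colors = 2^bits = 2^19
= 524,288 colors


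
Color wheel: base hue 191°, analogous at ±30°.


Base hue: 191°
Left analog: (191 - 30) mod 360 = 161°
Right analog: (191 + 30) mod 360 = 221°
Analogous hues = 161° and 221°


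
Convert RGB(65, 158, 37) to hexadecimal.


R = 65 → 41 (hex)
G = 158 → 9E (hex)
B = 37 → 25 (hex)
Hex = #419E25


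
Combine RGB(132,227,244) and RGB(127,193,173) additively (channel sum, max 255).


Additive: each channel = min(255, C₁+C₂)
R: 132+127 = 259 → 255
G: 227+193 = 420 → 255
B: 244+173 = 417 → 255
= RGB(255, 255, 255)


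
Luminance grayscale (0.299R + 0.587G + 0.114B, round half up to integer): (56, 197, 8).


Gray = 0.299×R + 0.587×G + 0.114×B
Gray = 0.299×56 + 0.587×197 + 0.114×8
Gray = 16.744 + 115.639 + 0.912
Gray = 133.295 → round half up → 133
Gray = 133


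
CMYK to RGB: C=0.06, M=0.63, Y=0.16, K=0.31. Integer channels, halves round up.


R = 255 × (1-C) × (1-K) = 255 × 0.94 × 0.69 = 165.393 → 165
G = 255 × (1-M) × (1-K) = 255 × 0.37 × 0.69 = 65.1015 → 65
B = 255 × (1-Y) × (1-K) = 255 × 0.84 × 0.69 = 147.798 → 148
= RGB(165, 65, 148)


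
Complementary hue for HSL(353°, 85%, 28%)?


Complement = opposite side of color wheel = hue + 180°
H' = (353 + 180) mod 360 = 173°
S and L unchanged.
= HSL(173°, 85%, 28%)


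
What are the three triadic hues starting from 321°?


Triadic: equally spaced at 120° intervals
H1 = 321°
H2 = (321 + 120) mod 360 = 81°
H3 = (321 + 240) mod 360 = 201°
Triadic = 321°, 81°, 201°


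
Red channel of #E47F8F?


Color: #E47F8F
R = E4 = 228
G = 7F = 127
B = 8F = 143
Red = 228


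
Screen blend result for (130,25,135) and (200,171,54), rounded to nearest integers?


Screen: C = 255 - (255-A)×(255-B)/255, rounded to nearest integer
R: 255 - (255-130)×(255-200)/255 = 255 - 6875/255 ≈ 255 - 26.961 = 228.039 → 228
G: 255 - (255-25)×(255-171)/255 = 255 - 19320/255 ≈ 255 - 75.765 = 179.235 → 179
B: 255 - (255-135)×(255-54)/255 = 255 - 24120/255 ≈ 255 - 94.588 = 160.412 → 160
= RGB(228, 179, 160)


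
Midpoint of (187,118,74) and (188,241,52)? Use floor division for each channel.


Midpoint: each channel = ⌊(C₁+C₂)/2⌋
R: ⌊(187+188)/2⌋ = 187
G: ⌊(118+241)/2⌋ = 179
B: ⌊(74+52)/2⌋ = 63
= RGB(187, 179, 63)


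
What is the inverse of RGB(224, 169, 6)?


Invert: (255-R, 255-G, 255-B)
R: 255-224 = 31
G: 255-169 = 86
B: 255-6 = 249
= RGB(31, 86, 249)


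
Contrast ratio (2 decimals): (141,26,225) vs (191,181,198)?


Linearize each sRGB channel c=v/255: c/12.92 if c ≤ 0.04045 else ((c+0.055)/1.055)^2.4
L = 0.2126×R_lin + 0.7152×G_lin + 0.0722×B_lin
Color 1 (141,26,225):
  R=141: 141/255≈0.5529 > 0.04045 → ((0.5529+0.055)/1.055)^2.4 ≈ 0.26636
  G=26: 26/255≈0.1020 > 0.04045 → ((0.1020+0.055)/1.055)^2.4 ≈ 0.01033
  B=225: 225/255≈0.8824 > 0.04045 → ((0.8824+0.055)/1.055)^2.4 ≈ 0.75294
  L1 = 0.2126×0.26636 + 0.7152×0.01033 + 0.0722×0.75294 ≈ 0.11838
Color 2 (191,181,198):
  R=191: 191/255≈0.7490 > 0.04045 → ((0.7490+0.055)/1.055)^2.4 ≈ 0.52100
  G=181: 181/255≈0.7098 > 0.04045 → ((0.7098+0.055)/1.055)^2.4 ≈ 0.46208
  B=198: 198/255≈0.7765 > 0.04045 → ((0.7765+0.055)/1.055)^2.4 ≈ 0.56471
  L2 = 0.2126×0.52100 + 0.7152×0.46208 + 0.0722×0.56471 ≈ 0.48201
Lighter = 0.48201, Darker = 0.11838
Ratio = (L_lighter + 0.05) / (L_darker + 0.05)
Ratio = (0.48201 + 0.05) / (0.11838 + 0.05) = 0.53201 / 0.16838 ≈ 3.1596
Ratio ≈ 3.16:1


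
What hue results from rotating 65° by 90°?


New hue = (H + rotation) mod 360
New hue = (65 + 90) mod 360
= 155 mod 360
= 155°


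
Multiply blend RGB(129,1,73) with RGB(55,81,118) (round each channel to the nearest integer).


Multiply: C = A×B/255, rounded to nearest integer
R: 129×55/255 = 7095/255 ≈ 27.824 → 28
G: 1×81/255 = 81/255 ≈ 0.318 → 0
B: 73×118/255 = 8614/255 ≈ 33.780 → 34
= RGB(28, 0, 34)


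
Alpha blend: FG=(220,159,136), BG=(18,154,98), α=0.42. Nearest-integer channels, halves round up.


C = α×F + (1-α)×B, with 1-α = 0.58
R: 0.42×220 + 0.58×18 = 92.40 + 10.44 = 102.84 → 103
G: 0.42×159 + 0.58×154 = 66.78 + 89.32 = 156.10 → 156
B: 0.42×136 + 0.58×98 = 57.12 + 56.84 = 113.96 → 114
= RGB(103, 156, 114)


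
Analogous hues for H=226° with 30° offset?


Base hue: 226°
Left analog: (226 - 30) mod 360 = 196°
Right analog: (226 + 30) mod 360 = 256°
Analogous hues = 196° and 256°


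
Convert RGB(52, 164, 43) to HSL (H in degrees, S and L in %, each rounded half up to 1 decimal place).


Normalize: R'=52/255≈0.2039, G'=164/255≈0.6431, B'=43/255≈0.1686
Max=164/255, Min=43/255, Δ=Max-Min=121/255
L = (Max+Min)/2 = (164+43)/510 = 207/510 = 0.40588… → L = 40.6%
L ≤ 0.5 → S = Δ/(Max+Min) = 121/(164+43) = 121/207 = 0.58454… → S = 58.5%
(the 1/255 factors cancel in S and H, so raw channel differences can be used)
Max is G' → H = 60 × ((B-R)/Δ + 2) = 60 × ((43-52)/121 + 2)
  -9/121 + 2 = -0.0743… + 2 = 1.9256…
  H = 60 × 1.9256… = 115.537…° → H = 115.5°
= HSL(115.5°, 58.5%, 40.6%)


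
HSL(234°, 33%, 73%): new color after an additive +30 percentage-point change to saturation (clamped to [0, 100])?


Original S = 33%
Adjustment = +30 percentage points
New S = 33 + (30) = 63
Clamp to [0, 100] → 63
= HSL(234°, 63%, 73%)


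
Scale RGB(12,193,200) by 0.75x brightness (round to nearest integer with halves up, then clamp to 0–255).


Multiply each channel by 0.75, round half up, clamp to [0, 255]
R: 12×0.75 = 9
G: 193×0.75 = 144.75 → round → 145
B: 200×0.75 = 150
= RGB(9, 145, 150)


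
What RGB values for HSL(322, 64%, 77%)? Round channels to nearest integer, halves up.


H=322°, S=0.64, L=0.77
C = (1-|2L-1|)×S = (1-|0.54|)×0.64 = 0.2944
H' = H/60 = 322/60 ≈ 5.3667; X = C×(1-|H' mod 2 - 1|) ≈ 0.1865
m = L - C/2 = 0.77 - 0.1472 = 0.6228
Sector ⌊H'⌋ = 5 → (R',G',B') = (0.2944, 0.0, ≈0.1865)
RGB = ((R'+m)×255, (G'+m)×255, (B'+m)×255) = (233.886, 158.814, 206.3596)
Round half up → RGB(234, 159, 206)


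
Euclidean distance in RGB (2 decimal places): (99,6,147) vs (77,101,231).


d = √[(R₁-R₂)² + (G₁-G₂)² + (B₁-B₂)²]
d = √[(99-77)² + (6-101)² + (147-231)²]
d = √[484 + 9025 + 7056]
d = √16565
d ≈ 128.71


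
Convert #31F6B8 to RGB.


31 → 49 (R)
F6 → 246 (G)
B8 → 184 (B)
= RGB(49, 246, 184)


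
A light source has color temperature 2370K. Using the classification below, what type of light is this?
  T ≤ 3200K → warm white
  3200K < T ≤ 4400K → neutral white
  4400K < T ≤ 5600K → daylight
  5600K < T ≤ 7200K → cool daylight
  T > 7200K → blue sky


Temperature: 2370K
2370K ≤ 3200K → warm white
Classification: warm white


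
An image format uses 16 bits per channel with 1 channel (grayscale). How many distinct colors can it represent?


Total bits = 16 bits/channel × 1 channels = 16 bits
Distinct colors = 2^16
= 65,536 colors


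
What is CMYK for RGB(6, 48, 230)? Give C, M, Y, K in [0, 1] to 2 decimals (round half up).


R'=6/255≈0.0235, G'=48/255≈0.1882, B'=230/255≈0.9020
K = 1 - max(R',G',B') = 1 - 230/255 = 25/255 = 0.09803… → 0.10
(1-R'-K)/(1-K) simplifies to (max-R)/max with max = 230:
C = (230-6)/230 = 224/230 = 0.97391… → 0.97
M = (230-48)/230 = 182/230 = 0.79130… → 0.79
Y = (230-230)/230 = 0/230 = 0 → 0.00
= CMYK(0.97, 0.79, 0.00, 0.10)


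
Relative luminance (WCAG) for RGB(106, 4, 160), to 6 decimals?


Linearize each channel (sRGB transfer function): c = v/255; c_lin = c/12.92 if c ≤ 0.04045, else ((c+0.055)/1.055)^2.4
  R: 106/255 ≈ 0.415686 > 0.04045 → ((0.415686+0.055)/1.055)^2.4 ≈ 0.144128
  G: 4/255 ≈ 0.015686 ≤ 0.04045 → 0.015686/12.92 ≈ 0.001214
  B: 160/255 ≈ 0.627451 > 0.04045 → ((0.627451+0.055)/1.055)^2.4 ≈ 0.351533
R_lin = 0.144128, G_lin = 0.001214, B_lin = 0.351533
L = 0.2126×R + 0.7152×G + 0.0722×B
L = 0.2126×0.144128 + 0.7152×0.001214 + 0.0722×0.351533
L ≈ 0.056891


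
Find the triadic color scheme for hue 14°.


Triadic: equally spaced at 120° intervals
H1 = 14°
H2 = (14 + 120) mod 360 = 134°
H3 = (14 + 240) mod 360 = 254°
Triadic = 14°, 134°, 254°


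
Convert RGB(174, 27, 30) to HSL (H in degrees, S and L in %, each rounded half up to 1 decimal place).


Normalize: R'=174/255≈0.6824, G'=27/255≈0.1059, B'=30/255≈0.1176
Max=174/255, Min=27/255, Δ=Max-Min=147/255
L = (Max+Min)/2 = (174+27)/510 = 201/510 = 0.39411… → L = 39.4%
L ≤ 0.5 → S = Δ/(Max+Min) = 147/(174+27) = 147/201 = 0.73134… → S = 73.1%
(the 1/255 factors cancel in S and H, so raw channel differences can be used)
Max is R' → H = 60 × (((G-B)/Δ) mod 6) = 60 × (((27-30)/147) mod 6)
  (-3)/147 = -0.0204…; negative, so add 6 → 5.9795…
  H = 60 × 5.9795… = 358.775…° → H = 358.8°
= HSL(358.8°, 73.1%, 39.4%)


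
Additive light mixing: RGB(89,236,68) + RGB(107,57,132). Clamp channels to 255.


Additive: each channel = min(255, C₁+C₂)
R: 89+107 = 196 → 196
G: 236+57 = 293 → 255
B: 68+132 = 200 → 200
= RGB(196, 255, 200)


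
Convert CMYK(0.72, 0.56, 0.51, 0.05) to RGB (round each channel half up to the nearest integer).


R = 255 × (1-C) × (1-K) = 255 × 0.28 × 0.95 = 67.83 → 68
G = 255 × (1-M) × (1-K) = 255 × 0.44 × 0.95 = 106.59 → 107
B = 255 × (1-Y) × (1-K) = 255 × 0.49 × 0.95 = 118.7025 → 119
= RGB(68, 107, 119)


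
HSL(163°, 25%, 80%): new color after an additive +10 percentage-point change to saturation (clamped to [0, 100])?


Original S = 25%
Adjustment = +10 percentage points
New S = 25 + (10) = 35
Clamp to [0, 100] → 35
= HSL(163°, 35%, 80%)


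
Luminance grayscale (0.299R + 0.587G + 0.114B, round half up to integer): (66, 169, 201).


Gray = 0.299×R + 0.587×G + 0.114×B
Gray = 0.299×66 + 0.587×169 + 0.114×201
Gray = 19.734 + 99.203 + 22.914
Gray = 141.851 → round half up → 142
Gray = 142


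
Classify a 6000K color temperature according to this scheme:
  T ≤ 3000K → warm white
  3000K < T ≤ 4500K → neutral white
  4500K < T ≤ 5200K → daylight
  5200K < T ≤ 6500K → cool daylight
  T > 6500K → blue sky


Temperature: 6000K
5200K < 6000K ≤ 6500K → cool daylight
Classification: cool daylight


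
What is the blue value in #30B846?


Color: #30B846
R = 30 = 48
G = B8 = 184
B = 46 = 70
Blue = 70


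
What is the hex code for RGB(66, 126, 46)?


R = 66 → 42 (hex)
G = 126 → 7E (hex)
B = 46 → 2E (hex)
Hex = #427E2E


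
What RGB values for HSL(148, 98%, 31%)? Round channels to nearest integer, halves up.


H=148°, S=0.98, L=0.31
C = (1-|2L-1|)×S = (1-|-0.38|)×0.98 = 0.6076
H' = H/60 = 148/60 ≈ 2.4667; X = C×(1-|H' mod 2 - 1|) ≈ 0.2835
m = L - C/2 = 0.31 - 0.3038 = 0.0062
Sector ⌊H'⌋ = 2 → (R',G',B') = (0.0, 0.6076, ≈0.2835)
RGB = ((R'+m)×255, (G'+m)×255, (B'+m)×255) = (1.581, 156.519, 73.8854)
Round half up → RGB(2, 157, 74)


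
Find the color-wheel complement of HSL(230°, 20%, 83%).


Complement = opposite side of color wheel = hue + 180°
H' = (230 + 180) mod 360 = 50°
S and L unchanged.
= HSL(50°, 20%, 83%)


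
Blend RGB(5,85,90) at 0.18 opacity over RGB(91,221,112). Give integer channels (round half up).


C = α×F + (1-α)×B, with 1-α = 0.82
R: 0.18×5 + 0.82×91 = 0.90 + 74.62 = 75.52 → 76
G: 0.18×85 + 0.82×221 = 15.30 + 181.22 = 196.52 → 197
B: 0.18×90 + 0.82×112 = 16.20 + 91.84 = 108.04 → 108
= RGB(76, 197, 108)


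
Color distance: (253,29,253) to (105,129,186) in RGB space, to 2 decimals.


d = √[(R₁-R₂)² + (G₁-G₂)² + (B₁-B₂)²]
d = √[(253-105)² + (29-129)² + (253-186)²]
d = √[21904 + 10000 + 4489]
d = √36393
d ≈ 190.77


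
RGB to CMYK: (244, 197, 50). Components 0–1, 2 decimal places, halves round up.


R'=244/255≈0.9569, G'=197/255≈0.7725, B'=50/255≈0.1961
K = 1 - max(R',G',B') = 1 - 244/255 = 11/255 = 0.04313… → 0.04
(1-R'-K)/(1-K) simplifies to (max-R)/max with max = 244:
C = (244-244)/244 = 0/244 = 0 → 0.00
M = (244-197)/244 = 47/244 = 0.19262… → 0.19
Y = (244-50)/244 = 194/244 = 0.79508… → 0.80
= CMYK(0.00, 0.19, 0.80, 0.04)


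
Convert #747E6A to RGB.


74 → 116 (R)
7E → 126 (G)
6A → 106 (B)
= RGB(116, 126, 106)


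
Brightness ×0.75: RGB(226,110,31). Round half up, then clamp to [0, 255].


Multiply each channel by 0.75, round half up, clamp to [0, 255]
R: 226×0.75 = 169.5 → round → 170
G: 110×0.75 = 82.5 → round → 83
B: 31×0.75 = 23.25 → round → 23
= RGB(170, 83, 23)


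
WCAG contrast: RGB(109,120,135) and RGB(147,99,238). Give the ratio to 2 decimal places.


Linearize each sRGB channel c=v/255: c/12.92 if c ≤ 0.04045 else ((c+0.055)/1.055)^2.4
L = 0.2126×R_lin + 0.7152×G_lin + 0.0722×B_lin
Color 1 (109,120,135):
  R=109: 109/255≈0.4275 > 0.04045 → ((0.4275+0.055)/1.055)^2.4 ≈ 0.15293
  G=120: 120/255≈0.4706 > 0.04045 → ((0.4706+0.055)/1.055)^2.4 ≈ 0.18782
  B=135: 135/255≈0.5294 > 0.04045 → ((0.5294+0.055)/1.055)^2.4 ≈ 0.24228
  L1 = 0.2126×0.15293 + 0.7152×0.18782 + 0.0722×0.24228 ≈ 0.18433
Color 2 (147,99,238):
  R=147: 147/255≈0.5765 > 0.04045 → ((0.5765+0.055)/1.055)^2.4 ≈ 0.29177
  G=99: 99/255≈0.3882 > 0.04045 → ((0.3882+0.055)/1.055)^2.4 ≈ 0.12477
  B=238: 238/255≈0.9333 > 0.04045 → ((0.9333+0.055)/1.055)^2.4 ≈ 0.85499
  L2 = 0.2126×0.29177 + 0.7152×0.12477 + 0.0722×0.85499 ≈ 0.21300
Lighter = 0.21300, Darker = 0.18433
Ratio = (L_lighter + 0.05) / (L_darker + 0.05)
Ratio = (0.21300 + 0.05) / (0.18433 + 0.05) = 0.26300 / 0.23433 ≈ 1.1223
Ratio ≈ 1.12:1


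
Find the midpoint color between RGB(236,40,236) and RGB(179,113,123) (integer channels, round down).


Midpoint: each channel = ⌊(C₁+C₂)/2⌋
R: ⌊(236+179)/2⌋ = 207
G: ⌊(40+113)/2⌋ = 76
B: ⌊(236+123)/2⌋ = 179
= RGB(207, 76, 179)


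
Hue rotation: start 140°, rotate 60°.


New hue = (H + rotation) mod 360
New hue = (140 + 60) mod 360
= 200 mod 360
= 200°


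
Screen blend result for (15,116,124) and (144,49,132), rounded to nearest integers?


Screen: C = 255 - (255-A)×(255-B)/255, rounded to nearest integer
R: 255 - (255-15)×(255-144)/255 = 255 - 26640/255 ≈ 255 - 104.471 = 150.529 → 151
G: 255 - (255-116)×(255-49)/255 = 255 - 28634/255 ≈ 255 - 112.290 = 142.710 → 143
B: 255 - (255-124)×(255-132)/255 = 255 - 16113/255 ≈ 255 - 63.188 = 191.812 → 192
= RGB(151, 143, 192)


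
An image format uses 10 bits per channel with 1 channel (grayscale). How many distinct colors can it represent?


Total bits = 10 bits/channel × 1 channels = 10 bits
Distinct colors = 2^10
= 1,024 colors


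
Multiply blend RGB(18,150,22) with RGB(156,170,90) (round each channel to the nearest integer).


Multiply: C = A×B/255, rounded to nearest integer
R: 18×156/255 = 2808/255 ≈ 11.012 → 11
G: 150×170/255 = 25500/255 ≈ 100.000 → 100
B: 22×90/255 = 1980/255 ≈ 7.765 → 8
= RGB(11, 100, 8)


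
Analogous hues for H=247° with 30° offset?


Base hue: 247°
Left analog: (247 - 30) mod 360 = 217°
Right analog: (247 + 30) mod 360 = 277°
Analogous hues = 217° and 277°


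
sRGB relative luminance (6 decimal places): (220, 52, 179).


Linearize each channel (sRGB transfer function): c = v/255; c_lin = c/12.92 if c ≤ 0.04045, else ((c+0.055)/1.055)^2.4
  R: 220/255 ≈ 0.862745 > 0.04045 → ((0.862745+0.055)/1.055)^2.4 ≈ 0.715694
  G: 52/255 ≈ 0.203922 > 0.04045 → ((0.203922+0.055)/1.055)^2.4 ≈ 0.034340
  B: 179/255 ≈ 0.701961 > 0.04045 → ((0.701961+0.055)/1.055)^2.4 ≈ 0.450786
R_lin = 0.715694, G_lin = 0.034340, B_lin = 0.450786
L = 0.2126×R + 0.7152×G + 0.0722×B
L = 0.2126×0.715694 + 0.7152×0.034340 + 0.0722×0.450786
L ≈ 0.209263


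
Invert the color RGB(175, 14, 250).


Invert: (255-R, 255-G, 255-B)
R: 255-175 = 80
G: 255-14 = 241
B: 255-250 = 5
= RGB(80, 241, 5)


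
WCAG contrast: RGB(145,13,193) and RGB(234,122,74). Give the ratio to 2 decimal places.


Linearize each sRGB channel c=v/255: c/12.92 if c ≤ 0.04045 else ((c+0.055)/1.055)^2.4
L = 0.2126×R_lin + 0.7152×G_lin + 0.0722×B_lin
Color 1 (145,13,193):
  R=145: 145/255≈0.5686 > 0.04045 → ((0.5686+0.055)/1.055)^2.4 ≈ 0.28315
  G=13: 13/255≈0.0510 > 0.04045 → ((0.0510+0.055)/1.055)^2.4 ≈ 0.00402
  B=193: 193/255≈0.7569 > 0.04045 → ((0.7569+0.055)/1.055)^2.4 ≈ 0.53328
  L1 = 0.2126×0.28315 + 0.7152×0.00402 + 0.0722×0.53328 ≈ 0.10158
Color 2 (234,122,74):
  R=234: 234/255≈0.9176 > 0.04045 → ((0.9176+0.055)/1.055)^2.4 ≈ 0.82279
  G=122: 122/255≈0.4784 > 0.04045 → ((0.4784+0.055)/1.055)^2.4 ≈ 0.19462
  B=74: 74/255≈0.2902 > 0.04045 → ((0.2902+0.055)/1.055)^2.4 ≈ 0.06848
  L2 = 0.2126×0.82279 + 0.7152×0.19462 + 0.0722×0.06848 ≈ 0.31906
Lighter = 0.31906, Darker = 0.10158
Ratio = (L_lighter + 0.05) / (L_darker + 0.05)
Ratio = (0.31906 + 0.05) / (0.10158 + 0.05) = 0.36906 / 0.15158 ≈ 2.4348
Ratio ≈ 2.43:1


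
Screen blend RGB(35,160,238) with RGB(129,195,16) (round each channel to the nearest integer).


Screen: C = 255 - (255-A)×(255-B)/255, rounded to nearest integer
R: 255 - (255-35)×(255-129)/255 = 255 - 27720/255 ≈ 255 - 108.706 = 146.294 → 146
G: 255 - (255-160)×(255-195)/255 = 255 - 5700/255 ≈ 255 - 22.353 = 232.647 → 233
B: 255 - (255-238)×(255-16)/255 = 255 - 4063/255 ≈ 255 - 15.933 = 239.067 → 239
= RGB(146, 233, 239)


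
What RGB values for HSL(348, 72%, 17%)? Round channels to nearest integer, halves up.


H=348°, S=0.72, L=0.17
C = (1-|2L-1|)×S = (1-|-0.66|)×0.72 = 0.2448
H' = H/60 = 348/60 ≈ 5.8000; X = C×(1-|H' mod 2 - 1|) = 0.04896
m = L - C/2 = 0.17 - 0.1224 = 0.0476
Sector ⌊H'⌋ = 5 → (R',G',B') = (0.2448, 0.0, 0.04896)
RGB = ((R'+m)×255, (G'+m)×255, (B'+m)×255) = (74.562, 12.138, 24.6228)
Round half up → RGB(75, 12, 25)


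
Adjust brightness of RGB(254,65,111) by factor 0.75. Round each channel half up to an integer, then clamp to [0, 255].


Multiply each channel by 0.75, round half up, clamp to [0, 255]
R: 254×0.75 = 190.5 → round → 191
G: 65×0.75 = 48.75 → round → 49
B: 111×0.75 = 83.25 → round → 83
= RGB(191, 49, 83)


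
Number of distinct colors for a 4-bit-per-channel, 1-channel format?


Total bits = 4 bits/channel × 1 channels = 4 bits
Distinct colors = 2^4
= 16 colors


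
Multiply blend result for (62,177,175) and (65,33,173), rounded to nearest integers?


Multiply: C = A×B/255, rounded to nearest integer
R: 62×65/255 = 4030/255 ≈ 15.804 → 16
G: 177×33/255 = 5841/255 ≈ 22.906 → 23
B: 175×173/255 = 30275/255 ≈ 118.725 → 119
= RGB(16, 23, 119)


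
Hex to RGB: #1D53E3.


1D → 29 (R)
53 → 83 (G)
E3 → 227 (B)
= RGB(29, 83, 227)


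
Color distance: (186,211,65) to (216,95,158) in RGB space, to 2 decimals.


d = √[(R₁-R₂)² + (G₁-G₂)² + (B₁-B₂)²]
d = √[(186-216)² + (211-95)² + (65-158)²]
d = √[900 + 13456 + 8649]
d = √23005
d ≈ 151.67


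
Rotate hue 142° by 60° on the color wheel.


New hue = (H + rotation) mod 360
New hue = (142 + 60) mod 360
= 202 mod 360
= 202°


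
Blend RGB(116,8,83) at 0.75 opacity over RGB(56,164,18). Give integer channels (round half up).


C = α×F + (1-α)×B, with 1-α = 0.25
R: 0.75×116 + 0.25×56 = 87.00 + 14.00 = 101.00 → 101
G: 0.75×8 + 0.25×164 = 6.00 + 41.00 = 47.00 → 47
B: 0.75×83 + 0.25×18 = 62.25 + 4.50 = 66.75 → 67
= RGB(101, 47, 67)


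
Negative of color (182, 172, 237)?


Invert: (255-R, 255-G, 255-B)
R: 255-182 = 73
G: 255-172 = 83
B: 255-237 = 18
= RGB(73, 83, 18)


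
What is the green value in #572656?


Color: #572656
R = 57 = 87
G = 26 = 38
B = 56 = 86
Green = 38


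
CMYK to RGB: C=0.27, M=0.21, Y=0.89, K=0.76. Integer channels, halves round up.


R = 255 × (1-C) × (1-K) = 255 × 0.73 × 0.24 = 44.676 → 45
G = 255 × (1-M) × (1-K) = 255 × 0.79 × 0.24 = 48.348 → 48
B = 255 × (1-Y) × (1-K) = 255 × 0.11 × 0.24 = 6.732 → 7
= RGB(45, 48, 7)


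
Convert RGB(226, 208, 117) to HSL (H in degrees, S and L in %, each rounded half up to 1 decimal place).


Normalize: R'=226/255≈0.8863, G'=208/255≈0.8157, B'=117/255≈0.4588
Max=226/255, Min=117/255, Δ=Max-Min=109/255
L = (Max+Min)/2 = (226+117)/510 = 343/510 = 0.67254… → L = 67.3%
L > 0.5 → S = Δ/(2-Max-Min) = 109/(510-226-117) = 109/167 = 0.65269… → S = 65.3%
(the 1/255 factors cancel in S and H, so raw channel differences can be used)
Max is R' → H = 60 × (((G-B)/Δ) mod 6) = 60 × (((208-117)/109) mod 6)
  91/109 = 0.8348…
  H = 60 × 0.8348… = 50.091…° → H = 50.1°
= HSL(50.1°, 65.3%, 67.3%)


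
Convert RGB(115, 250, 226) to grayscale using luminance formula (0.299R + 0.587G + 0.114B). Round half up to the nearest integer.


Gray = 0.299×R + 0.587×G + 0.114×B
Gray = 0.299×115 + 0.587×250 + 0.114×226
Gray = 34.385 + 146.750 + 25.764
Gray = 206.899 → round half up → 207
Gray = 207


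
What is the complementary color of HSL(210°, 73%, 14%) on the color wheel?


Complement = opposite side of color wheel = hue + 180°
H' = (210 + 180) mod 360 = 30°
S and L unchanged.
= HSL(30°, 73%, 14%)


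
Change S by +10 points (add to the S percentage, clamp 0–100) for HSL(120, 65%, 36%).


Original S = 65%
Adjustment = +10 percentage points
New S = 65 + (10) = 75
Clamp to [0, 100] → 75
= HSL(120°, 75%, 36%)


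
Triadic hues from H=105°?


Triadic: equally spaced at 120° intervals
H1 = 105°
H2 = (105 + 120) mod 360 = 225°
H3 = (105 + 240) mod 360 = 345°
Triadic = 105°, 225°, 345°


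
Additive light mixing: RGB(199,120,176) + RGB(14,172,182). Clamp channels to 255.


Additive: each channel = min(255, C₁+C₂)
R: 199+14 = 213 → 213
G: 120+172 = 292 → 255
B: 176+182 = 358 → 255
= RGB(213, 255, 255)


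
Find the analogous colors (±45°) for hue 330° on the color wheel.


Base hue: 330°
Left analog: (330 - 45) mod 360 = 285°
Right analog: (330 + 45) mod 360 = 15°
Analogous hues = 285° and 15°


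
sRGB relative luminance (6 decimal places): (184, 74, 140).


Linearize each channel (sRGB transfer function): c = v/255; c_lin = c/12.92 if c ≤ 0.04045, else ((c+0.055)/1.055)^2.4
  R: 184/255 ≈ 0.721569 > 0.04045 → ((0.721569+0.055)/1.055)^2.4 ≈ 0.479320
  G: 74/255 ≈ 0.290196 > 0.04045 → ((0.290196+0.055)/1.055)^2.4 ≈ 0.068478
  B: 140/255 ≈ 0.549020 > 0.04045 → ((0.549020+0.055)/1.055)^2.4 ≈ 0.262251
R_lin = 0.479320, G_lin = 0.068478, B_lin = 0.262251
L = 0.2126×R + 0.7152×G + 0.0722×B
L = 0.2126×0.479320 + 0.7152×0.068478 + 0.0722×0.262251
L ≈ 0.169814


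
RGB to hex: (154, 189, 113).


R = 154 → 9A (hex)
G = 189 → BD (hex)
B = 113 → 71 (hex)
Hex = #9ABD71


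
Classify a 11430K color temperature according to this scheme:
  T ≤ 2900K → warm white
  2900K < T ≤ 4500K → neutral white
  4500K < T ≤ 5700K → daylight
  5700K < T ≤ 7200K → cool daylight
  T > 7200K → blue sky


Temperature: 11430K
11430K > 7200K → blue sky
Classification: blue sky


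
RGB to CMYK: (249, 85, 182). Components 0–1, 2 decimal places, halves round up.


R'=249/255≈0.9765, G'=85/255≈0.3333, B'=182/255≈0.7137
K = 1 - max(R',G',B') = 1 - 249/255 = 6/255 = 0.02352… → 0.02
(1-R'-K)/(1-K) simplifies to (max-R)/max with max = 249:
C = (249-249)/249 = 0/249 = 0 → 0.00
M = (249-85)/249 = 164/249 = 0.65863… → 0.66
Y = (249-182)/249 = 67/249 = 0.26907… → 0.27
= CMYK(0.00, 0.66, 0.27, 0.02)


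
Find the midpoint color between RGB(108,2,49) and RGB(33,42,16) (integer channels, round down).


Midpoint: each channel = ⌊(C₁+C₂)/2⌋
R: ⌊(108+33)/2⌋ = 70
G: ⌊(2+42)/2⌋ = 22
B: ⌊(49+16)/2⌋ = 32
= RGB(70, 22, 32)


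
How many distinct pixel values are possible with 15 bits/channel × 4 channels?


Total bits = 15 bits/channel × 4 channels = 60 bits
Distinct pixel values = 2^60
= 1,152,921,504,606,846,976 pixel values


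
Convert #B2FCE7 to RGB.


B2 → 178 (R)
FC → 252 (G)
E7 → 231 (B)
= RGB(178, 252, 231)


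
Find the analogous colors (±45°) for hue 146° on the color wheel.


Base hue: 146°
Left analog: (146 - 45) mod 360 = 101°
Right analog: (146 + 45) mod 360 = 191°
Analogous hues = 101° and 191°


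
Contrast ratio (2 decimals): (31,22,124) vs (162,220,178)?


Linearize each sRGB channel c=v/255: c/12.92 if c ≤ 0.04045 else ((c+0.055)/1.055)^2.4
L = 0.2126×R_lin + 0.7152×G_lin + 0.0722×B_lin
Color 1 (31,22,124):
  R=31: 31/255≈0.1216 > 0.04045 → ((0.1216+0.055)/1.055)^2.4 ≈ 0.01370
  G=22: 22/255≈0.0863 > 0.04045 → ((0.0863+0.055)/1.055)^2.4 ≈ 0.00802
  B=124: 124/255≈0.4863 > 0.04045 → ((0.4863+0.055)/1.055)^2.4 ≈ 0.20156
  L1 = 0.2126×0.01370 + 0.7152×0.00802 + 0.0722×0.20156 ≈ 0.02320
Color 2 (162,220,178):
  R=162: 162/255≈0.6353 > 0.04045 → ((0.6353+0.055)/1.055)^2.4 ≈ 0.36131
  G=220: 220/255≈0.8627 > 0.04045 → ((0.8627+0.055)/1.055)^2.4 ≈ 0.71569
  B=178: 178/255≈0.6980 > 0.04045 → ((0.6980+0.055)/1.055)^2.4 ≈ 0.44520
  L2 = 0.2126×0.36131 + 0.7152×0.71569 + 0.0722×0.44520 ≈ 0.62082
Lighter = 0.62082, Darker = 0.02320
Ratio = (L_lighter + 0.05) / (L_darker + 0.05)
Ratio = (0.62082 + 0.05) / (0.02320 + 0.05) = 0.67082 / 0.07320 ≈ 9.1638
Ratio ≈ 9.16:1


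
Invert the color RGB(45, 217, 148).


Invert: (255-R, 255-G, 255-B)
R: 255-45 = 210
G: 255-217 = 38
B: 255-148 = 107
= RGB(210, 38, 107)


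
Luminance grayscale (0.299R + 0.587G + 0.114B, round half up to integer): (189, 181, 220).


Gray = 0.299×R + 0.587×G + 0.114×B
Gray = 0.299×189 + 0.587×181 + 0.114×220
Gray = 56.511 + 106.247 + 25.080
Gray = 187.838 → round half up → 188
Gray = 188


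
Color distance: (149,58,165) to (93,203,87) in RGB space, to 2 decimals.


d = √[(R₁-R₂)² + (G₁-G₂)² + (B₁-B₂)²]
d = √[(149-93)² + (58-203)² + (165-87)²]
d = √[3136 + 21025 + 6084]
d = √30245
d ≈ 173.91


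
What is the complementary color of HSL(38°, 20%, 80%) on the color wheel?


Complement = opposite side of color wheel = hue + 180°
H' = (38 + 180) mod 360 = 218°
S and L unchanged.
= HSL(218°, 20%, 80%)


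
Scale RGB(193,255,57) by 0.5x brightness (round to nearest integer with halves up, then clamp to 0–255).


Multiply each channel by 0.5, round half up, clamp to [0, 255]
R: 193×0.5 = 96.5 → round → 97
G: 255×0.5 = 127.5 → round → 128
B: 57×0.5 = 28.5 → round → 29
= RGB(97, 128, 29)


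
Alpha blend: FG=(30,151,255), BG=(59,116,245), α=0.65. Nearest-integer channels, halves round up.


C = α×F + (1-α)×B, with 1-α = 0.35
R: 0.65×30 + 0.35×59 = 19.50 + 20.65 = 40.15 → 40
G: 0.65×151 + 0.35×116 = 98.15 + 40.60 = 138.75 → 139
B: 0.65×255 + 0.35×245 = 165.75 + 85.75 = 251.50 → 252
= RGB(40, 139, 252)


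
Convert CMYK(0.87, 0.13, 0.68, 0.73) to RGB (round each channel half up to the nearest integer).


R = 255 × (1-C) × (1-K) = 255 × 0.13 × 0.27 = 8.9505 → 9
G = 255 × (1-M) × (1-K) = 255 × 0.87 × 0.27 = 59.8995 → 60
B = 255 × (1-Y) × (1-K) = 255 × 0.32 × 0.27 = 22.032 → 22
= RGB(9, 60, 22)


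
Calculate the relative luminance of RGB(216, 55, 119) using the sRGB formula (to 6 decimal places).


Linearize each channel (sRGB transfer function): c = v/255; c_lin = c/12.92 if c ≤ 0.04045, else ((c+0.055)/1.055)^2.4
  R: 216/255 ≈ 0.847059 > 0.04045 → ((0.847059+0.055)/1.055)^2.4 ≈ 0.686685
  G: 55/255 ≈ 0.215686 > 0.04045 → ((0.215686+0.055)/1.055)^2.4 ≈ 0.038204
  B: 119/255 ≈ 0.466667 > 0.04045 → ((0.466667+0.055)/1.055)^2.4 ≈ 0.184475
R_lin = 0.686685, G_lin = 0.038204, B_lin = 0.184475
L = 0.2126×R + 0.7152×G + 0.0722×B
L = 0.2126×0.686685 + 0.7152×0.038204 + 0.0722×0.184475
L ≈ 0.186632


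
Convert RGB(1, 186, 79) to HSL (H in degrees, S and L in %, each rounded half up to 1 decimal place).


Normalize: R'=1/255≈0.0039, G'=186/255≈0.7294, B'=79/255≈0.3098
Max=186/255, Min=1/255, Δ=Max-Min=185/255
L = (Max+Min)/2 = (186+1)/510 = 187/510 = 0.36666… → L = 36.7%
L ≤ 0.5 → S = Δ/(Max+Min) = 185/(186+1) = 185/187 = 0.98930… → S = 98.9%
(the 1/255 factors cancel in S and H, so raw channel differences can be used)
Max is G' → H = 60 × ((B-R)/Δ + 2) = 60 × ((79-1)/185 + 2)
  78/185 + 2 = 0.4216… + 2 = 2.4216…
  H = 60 × 2.4216… = 145.297…° → H = 145.3°
= HSL(145.3°, 98.9%, 36.7%)


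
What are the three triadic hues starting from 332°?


Triadic: equally spaced at 120° intervals
H1 = 332°
H2 = (332 + 120) mod 360 = 92°
H3 = (332 + 240) mod 360 = 212°
Triadic = 332°, 92°, 212°


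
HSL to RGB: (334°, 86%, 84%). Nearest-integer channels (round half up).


H=334°, S=0.86, L=0.84
C = (1-|2L-1|)×S = (1-|0.68|)×0.86 = 0.2752
H' = H/60 = 334/60 ≈ 5.5667; X = C×(1-|H' mod 2 - 1|) ≈ 0.1193
m = L - C/2 = 0.84 - 0.1376 = 0.7024
Sector ⌊H'⌋ = 5 → (R',G',B') = (0.2752, 0.0, ≈0.1193)
RGB = ((R'+m)×255, (G'+m)×255, (B'+m)×255) = (249.288, 179.112, 209.5216)
Round half up → RGB(249, 179, 210)


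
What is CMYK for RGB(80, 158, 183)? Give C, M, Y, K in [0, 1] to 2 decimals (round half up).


R'=80/255≈0.3137, G'=158/255≈0.6196, B'=183/255≈0.7176
K = 1 - max(R',G',B') = 1 - 183/255 = 72/255 = 0.28235… → 0.28
(1-R'-K)/(1-K) simplifies to (max-R)/max with max = 183:
C = (183-80)/183 = 103/183 = 0.56284… → 0.56
M = (183-158)/183 = 25/183 = 0.13661… → 0.14
Y = (183-183)/183 = 0/183 = 0 → 0.00
= CMYK(0.56, 0.14, 0.00, 0.28)


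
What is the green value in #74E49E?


Color: #74E49E
R = 74 = 116
G = E4 = 228
B = 9E = 158
Green = 228


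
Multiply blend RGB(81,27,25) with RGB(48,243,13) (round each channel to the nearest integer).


Multiply: C = A×B/255, rounded to nearest integer
R: 81×48/255 = 3888/255 ≈ 15.247 → 15
G: 27×243/255 = 6561/255 ≈ 25.729 → 26
B: 25×13/255 = 325/255 ≈ 1.275 → 1
= RGB(15, 26, 1)


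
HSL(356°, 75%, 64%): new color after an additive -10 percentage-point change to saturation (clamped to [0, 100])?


Original S = 75%
Adjustment = -10 percentage points
New S = 75 + (-10) = 65
Clamp to [0, 100] → 65
= HSL(356°, 65%, 64%)


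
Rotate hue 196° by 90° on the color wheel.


New hue = (H + rotation) mod 360
New hue = (196 + 90) mod 360
= 286 mod 360
= 286°


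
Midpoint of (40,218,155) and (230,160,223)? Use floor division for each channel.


Midpoint: each channel = ⌊(C₁+C₂)/2⌋
R: ⌊(40+230)/2⌋ = 135
G: ⌊(218+160)/2⌋ = 189
B: ⌊(155+223)/2⌋ = 189
= RGB(135, 189, 189)


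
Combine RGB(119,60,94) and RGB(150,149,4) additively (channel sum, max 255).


Additive: each channel = min(255, C₁+C₂)
R: 119+150 = 269 → 255
G: 60+149 = 209 → 209
B: 94+4 = 98 → 98
= RGB(255, 209, 98)


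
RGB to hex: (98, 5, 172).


R = 98 → 62 (hex)
G = 5 → 05 (hex)
B = 172 → AC (hex)
Hex = #6205AC


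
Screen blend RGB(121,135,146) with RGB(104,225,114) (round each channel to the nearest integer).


Screen: C = 255 - (255-A)×(255-B)/255, rounded to nearest integer
R: 255 - (255-121)×(255-104)/255 = 255 - 20234/255 ≈ 255 - 79.349 = 175.651 → 176
G: 255 - (255-135)×(255-225)/255 = 255 - 3600/255 ≈ 255 - 14.118 = 240.882 → 241
B: 255 - (255-146)×(255-114)/255 = 255 - 15369/255 ≈ 255 - 60.271 = 194.729 → 195
= RGB(176, 241, 195)


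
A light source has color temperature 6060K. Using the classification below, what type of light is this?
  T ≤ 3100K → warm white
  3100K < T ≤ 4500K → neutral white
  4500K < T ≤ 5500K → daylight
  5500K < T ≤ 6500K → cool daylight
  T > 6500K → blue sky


Temperature: 6060K
5500K < 6060K ≤ 6500K → cool daylight
Classification: cool daylight


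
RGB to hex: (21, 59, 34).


R = 21 → 15 (hex)
G = 59 → 3B (hex)
B = 34 → 22 (hex)
Hex = #153B22


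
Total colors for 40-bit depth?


Colors = 2^bits = 2^40
= 1,099,511,627,776 colors


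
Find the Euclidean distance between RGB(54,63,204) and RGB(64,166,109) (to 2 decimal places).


d = √[(R₁-R₂)² + (G₁-G₂)² + (B₁-B₂)²]
d = √[(54-64)² + (63-166)² + (204-109)²]
d = √[100 + 10609 + 9025]
d = √19734
d ≈ 140.48


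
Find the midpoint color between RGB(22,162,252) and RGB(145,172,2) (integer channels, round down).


Midpoint: each channel = ⌊(C₁+C₂)/2⌋
R: ⌊(22+145)/2⌋ = 83
G: ⌊(162+172)/2⌋ = 167
B: ⌊(252+2)/2⌋ = 127
= RGB(83, 167, 127)


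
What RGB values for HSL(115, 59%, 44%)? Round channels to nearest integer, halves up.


H=115°, S=0.59, L=0.44
C = (1-|2L-1|)×S = (1-|-0.12|)×0.59 = 0.5192
H' = H/60 = 115/60 ≈ 1.9167; X = C×(1-|H' mod 2 - 1|) ≈ 0.0433
m = L - C/2 = 0.44 - 0.2596 = 0.1804
Sector ⌊H'⌋ = 1 → (R',G',B') = (≈0.0433, 0.5192, 0.0)
RGB = ((R'+m)×255, (G'+m)×255, (B'+m)×255) = (57.035, 178.398, 46.002)
Round half up → RGB(57, 178, 46)


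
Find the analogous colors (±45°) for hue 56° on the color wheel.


Base hue: 56°
Left analog: (56 - 45) mod 360 = 11°
Right analog: (56 + 45) mod 360 = 101°
Analogous hues = 11° and 101°


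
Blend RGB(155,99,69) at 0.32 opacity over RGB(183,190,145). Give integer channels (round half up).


C = α×F + (1-α)×B, with 1-α = 0.68
R: 0.32×155 + 0.68×183 = 49.60 + 124.44 = 174.04 → 174
G: 0.32×99 + 0.68×190 = 31.68 + 129.20 = 160.88 → 161
B: 0.32×69 + 0.68×145 = 22.08 + 98.60 = 120.68 → 121
= RGB(174, 161, 121)


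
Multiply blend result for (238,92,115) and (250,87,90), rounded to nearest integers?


Multiply: C = A×B/255, rounded to nearest integer
R: 238×250/255 = 59500/255 ≈ 233.333 → 233
G: 92×87/255 = 8004/255 ≈ 31.388 → 31
B: 115×90/255 = 10350/255 ≈ 40.588 → 41
= RGB(233, 31, 41)


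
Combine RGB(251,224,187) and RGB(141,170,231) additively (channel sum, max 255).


Additive: each channel = min(255, C₁+C₂)
R: 251+141 = 392 → 255
G: 224+170 = 394 → 255
B: 187+231 = 418 → 255
= RGB(255, 255, 255)


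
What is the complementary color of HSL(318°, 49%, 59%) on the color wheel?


Complement = opposite side of color wheel = hue + 180°
H' = (318 + 180) mod 360 = 138°
S and L unchanged.
= HSL(138°, 49%, 59%)


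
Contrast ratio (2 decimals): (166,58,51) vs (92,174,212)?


Linearize each sRGB channel c=v/255: c/12.92 if c ≤ 0.04045 else ((c+0.055)/1.055)^2.4
L = 0.2126×R_lin + 0.7152×G_lin + 0.0722×B_lin
Color 1 (166,58,51):
  R=166: 166/255≈0.6510 > 0.04045 → ((0.6510+0.055)/1.055)^2.4 ≈ 0.38133
  G=58: 58/255≈0.2275 > 0.04045 → ((0.2275+0.055)/1.055)^2.4 ≈ 0.04231
  B=51: 51/255≈0.2000 > 0.04045 → ((0.2000+0.055)/1.055)^2.4 ≈ 0.03310
  L1 = 0.2126×0.38133 + 0.7152×0.04231 + 0.0722×0.03310 ≈ 0.11372
Color 2 (92,174,212):
  R=92: 92/255≈0.3608 > 0.04045 → ((0.3608+0.055)/1.055)^2.4 ≈ 0.10702
  G=174: 174/255≈0.6824 > 0.04045 → ((0.6824+0.055)/1.055)^2.4 ≈ 0.42327
  B=212: 212/255≈0.8314 > 0.04045 → ((0.8314+0.055)/1.055)^2.4 ≈ 0.65837
  L2 = 0.2126×0.10702 + 0.7152×0.42327 + 0.0722×0.65837 ≈ 0.37301
Lighter = 0.37301, Darker = 0.11372
Ratio = (L_lighter + 0.05) / (L_darker + 0.05)
Ratio = (0.37301 + 0.05) / (0.11372 + 0.05) = 0.42301 / 0.16372 ≈ 2.5837
Ratio ≈ 2.58:1
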